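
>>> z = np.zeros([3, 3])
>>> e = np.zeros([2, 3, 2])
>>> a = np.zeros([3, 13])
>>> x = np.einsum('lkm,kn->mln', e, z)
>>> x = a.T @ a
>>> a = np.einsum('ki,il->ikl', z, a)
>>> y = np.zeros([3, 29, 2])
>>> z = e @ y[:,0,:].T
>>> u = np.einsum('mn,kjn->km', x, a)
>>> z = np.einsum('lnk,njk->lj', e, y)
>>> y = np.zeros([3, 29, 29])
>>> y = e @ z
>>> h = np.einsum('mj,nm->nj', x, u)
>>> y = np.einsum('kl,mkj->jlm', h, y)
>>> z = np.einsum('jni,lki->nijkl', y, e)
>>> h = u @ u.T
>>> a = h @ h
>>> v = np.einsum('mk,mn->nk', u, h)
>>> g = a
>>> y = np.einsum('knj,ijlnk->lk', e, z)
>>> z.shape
(13, 2, 29, 3, 2)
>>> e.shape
(2, 3, 2)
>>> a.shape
(3, 3)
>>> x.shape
(13, 13)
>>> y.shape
(29, 2)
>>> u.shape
(3, 13)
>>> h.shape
(3, 3)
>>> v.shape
(3, 13)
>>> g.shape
(3, 3)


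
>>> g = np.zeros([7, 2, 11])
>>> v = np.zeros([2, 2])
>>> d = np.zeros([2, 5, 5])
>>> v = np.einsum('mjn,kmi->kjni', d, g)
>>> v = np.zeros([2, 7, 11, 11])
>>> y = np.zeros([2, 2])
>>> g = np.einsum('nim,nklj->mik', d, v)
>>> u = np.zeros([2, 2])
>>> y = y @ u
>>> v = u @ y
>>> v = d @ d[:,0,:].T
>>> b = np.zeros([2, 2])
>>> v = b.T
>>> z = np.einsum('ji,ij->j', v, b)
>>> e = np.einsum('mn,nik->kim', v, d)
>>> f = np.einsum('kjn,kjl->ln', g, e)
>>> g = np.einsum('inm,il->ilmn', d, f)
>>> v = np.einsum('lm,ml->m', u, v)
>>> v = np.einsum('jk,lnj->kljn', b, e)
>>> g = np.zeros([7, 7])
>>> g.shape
(7, 7)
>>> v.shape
(2, 5, 2, 5)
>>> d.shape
(2, 5, 5)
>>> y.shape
(2, 2)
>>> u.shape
(2, 2)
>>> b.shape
(2, 2)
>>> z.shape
(2,)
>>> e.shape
(5, 5, 2)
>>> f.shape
(2, 7)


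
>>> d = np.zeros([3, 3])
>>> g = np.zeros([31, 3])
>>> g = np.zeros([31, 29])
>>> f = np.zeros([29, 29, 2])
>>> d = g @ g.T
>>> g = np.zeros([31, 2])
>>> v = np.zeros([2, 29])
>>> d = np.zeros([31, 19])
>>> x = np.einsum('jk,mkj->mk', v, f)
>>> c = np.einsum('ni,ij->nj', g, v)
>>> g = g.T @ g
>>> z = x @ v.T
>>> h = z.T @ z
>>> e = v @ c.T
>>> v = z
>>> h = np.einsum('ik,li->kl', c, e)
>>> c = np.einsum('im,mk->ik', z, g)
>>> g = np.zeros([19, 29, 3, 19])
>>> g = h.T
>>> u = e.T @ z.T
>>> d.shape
(31, 19)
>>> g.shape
(2, 29)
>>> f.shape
(29, 29, 2)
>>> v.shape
(29, 2)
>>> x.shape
(29, 29)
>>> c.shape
(29, 2)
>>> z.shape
(29, 2)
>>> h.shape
(29, 2)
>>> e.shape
(2, 31)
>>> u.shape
(31, 29)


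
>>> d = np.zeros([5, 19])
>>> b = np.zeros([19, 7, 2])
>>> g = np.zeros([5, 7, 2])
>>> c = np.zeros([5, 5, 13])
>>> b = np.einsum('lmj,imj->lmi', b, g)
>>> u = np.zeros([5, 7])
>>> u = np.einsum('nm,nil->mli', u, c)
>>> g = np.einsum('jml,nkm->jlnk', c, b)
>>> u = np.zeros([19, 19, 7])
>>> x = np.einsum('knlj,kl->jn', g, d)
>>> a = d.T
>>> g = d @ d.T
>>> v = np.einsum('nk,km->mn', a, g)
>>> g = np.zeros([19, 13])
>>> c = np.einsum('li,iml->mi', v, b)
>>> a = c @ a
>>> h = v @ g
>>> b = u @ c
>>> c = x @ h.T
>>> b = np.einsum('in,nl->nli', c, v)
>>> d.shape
(5, 19)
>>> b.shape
(5, 19, 7)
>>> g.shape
(19, 13)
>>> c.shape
(7, 5)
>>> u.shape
(19, 19, 7)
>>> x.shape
(7, 13)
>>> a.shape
(7, 5)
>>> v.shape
(5, 19)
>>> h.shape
(5, 13)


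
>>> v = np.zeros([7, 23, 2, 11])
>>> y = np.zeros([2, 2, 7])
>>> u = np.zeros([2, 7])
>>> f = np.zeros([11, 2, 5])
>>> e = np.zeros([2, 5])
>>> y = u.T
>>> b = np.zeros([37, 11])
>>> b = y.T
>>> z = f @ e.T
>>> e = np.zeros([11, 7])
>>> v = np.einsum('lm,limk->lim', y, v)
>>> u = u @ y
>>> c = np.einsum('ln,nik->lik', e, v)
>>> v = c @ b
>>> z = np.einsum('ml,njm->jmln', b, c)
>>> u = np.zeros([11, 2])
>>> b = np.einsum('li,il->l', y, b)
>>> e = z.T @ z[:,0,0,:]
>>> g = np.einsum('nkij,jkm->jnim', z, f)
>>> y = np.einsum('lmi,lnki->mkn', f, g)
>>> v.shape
(11, 23, 7)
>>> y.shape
(2, 7, 23)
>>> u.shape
(11, 2)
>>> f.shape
(11, 2, 5)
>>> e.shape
(11, 7, 2, 11)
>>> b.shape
(7,)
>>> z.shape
(23, 2, 7, 11)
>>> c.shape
(11, 23, 2)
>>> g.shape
(11, 23, 7, 5)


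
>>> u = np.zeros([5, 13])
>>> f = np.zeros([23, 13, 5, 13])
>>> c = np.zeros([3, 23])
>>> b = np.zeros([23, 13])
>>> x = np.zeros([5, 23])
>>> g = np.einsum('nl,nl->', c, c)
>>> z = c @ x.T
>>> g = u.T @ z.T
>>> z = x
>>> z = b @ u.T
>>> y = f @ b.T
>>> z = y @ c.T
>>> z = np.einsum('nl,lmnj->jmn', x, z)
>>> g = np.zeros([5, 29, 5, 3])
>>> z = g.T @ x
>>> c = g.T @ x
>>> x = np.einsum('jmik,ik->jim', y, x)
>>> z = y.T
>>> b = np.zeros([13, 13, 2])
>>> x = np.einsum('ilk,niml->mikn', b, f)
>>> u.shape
(5, 13)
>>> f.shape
(23, 13, 5, 13)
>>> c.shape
(3, 5, 29, 23)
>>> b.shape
(13, 13, 2)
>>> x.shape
(5, 13, 2, 23)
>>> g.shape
(5, 29, 5, 3)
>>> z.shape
(23, 5, 13, 23)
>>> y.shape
(23, 13, 5, 23)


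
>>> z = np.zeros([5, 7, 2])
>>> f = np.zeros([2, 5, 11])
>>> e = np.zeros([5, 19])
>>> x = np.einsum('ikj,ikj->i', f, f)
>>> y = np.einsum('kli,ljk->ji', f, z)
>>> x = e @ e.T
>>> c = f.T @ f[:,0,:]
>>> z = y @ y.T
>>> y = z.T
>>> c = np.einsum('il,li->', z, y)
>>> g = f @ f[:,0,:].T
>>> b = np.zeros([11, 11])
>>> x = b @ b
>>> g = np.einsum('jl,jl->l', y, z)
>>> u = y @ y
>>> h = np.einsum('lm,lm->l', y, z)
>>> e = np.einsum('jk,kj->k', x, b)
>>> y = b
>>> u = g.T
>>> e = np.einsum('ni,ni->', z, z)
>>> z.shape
(7, 7)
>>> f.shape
(2, 5, 11)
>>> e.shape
()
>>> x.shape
(11, 11)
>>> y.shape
(11, 11)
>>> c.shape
()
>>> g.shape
(7,)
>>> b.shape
(11, 11)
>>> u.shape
(7,)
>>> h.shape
(7,)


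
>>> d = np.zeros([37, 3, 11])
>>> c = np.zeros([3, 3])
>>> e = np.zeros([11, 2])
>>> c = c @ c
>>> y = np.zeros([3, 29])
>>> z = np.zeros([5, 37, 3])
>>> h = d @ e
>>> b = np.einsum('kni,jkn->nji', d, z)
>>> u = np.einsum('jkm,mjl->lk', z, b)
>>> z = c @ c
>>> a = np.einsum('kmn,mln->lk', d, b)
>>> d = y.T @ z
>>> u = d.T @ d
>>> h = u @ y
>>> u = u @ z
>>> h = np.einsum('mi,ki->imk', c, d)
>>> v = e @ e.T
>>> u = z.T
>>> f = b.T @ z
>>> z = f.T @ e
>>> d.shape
(29, 3)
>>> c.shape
(3, 3)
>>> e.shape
(11, 2)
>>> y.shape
(3, 29)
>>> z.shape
(3, 5, 2)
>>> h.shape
(3, 3, 29)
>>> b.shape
(3, 5, 11)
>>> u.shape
(3, 3)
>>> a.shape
(5, 37)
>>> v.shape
(11, 11)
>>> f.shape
(11, 5, 3)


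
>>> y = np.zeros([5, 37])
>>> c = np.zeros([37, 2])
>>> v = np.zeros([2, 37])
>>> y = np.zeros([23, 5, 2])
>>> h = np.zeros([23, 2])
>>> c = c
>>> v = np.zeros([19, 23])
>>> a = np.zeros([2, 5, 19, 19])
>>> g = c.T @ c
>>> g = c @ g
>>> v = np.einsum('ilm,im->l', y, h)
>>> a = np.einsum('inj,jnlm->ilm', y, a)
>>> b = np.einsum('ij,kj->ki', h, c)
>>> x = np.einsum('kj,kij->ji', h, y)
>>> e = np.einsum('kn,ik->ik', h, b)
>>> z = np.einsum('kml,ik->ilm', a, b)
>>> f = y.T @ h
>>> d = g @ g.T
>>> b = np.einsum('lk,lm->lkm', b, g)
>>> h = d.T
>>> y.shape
(23, 5, 2)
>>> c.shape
(37, 2)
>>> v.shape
(5,)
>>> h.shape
(37, 37)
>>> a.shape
(23, 19, 19)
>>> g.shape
(37, 2)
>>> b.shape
(37, 23, 2)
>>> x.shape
(2, 5)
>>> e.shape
(37, 23)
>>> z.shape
(37, 19, 19)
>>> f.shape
(2, 5, 2)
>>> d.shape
(37, 37)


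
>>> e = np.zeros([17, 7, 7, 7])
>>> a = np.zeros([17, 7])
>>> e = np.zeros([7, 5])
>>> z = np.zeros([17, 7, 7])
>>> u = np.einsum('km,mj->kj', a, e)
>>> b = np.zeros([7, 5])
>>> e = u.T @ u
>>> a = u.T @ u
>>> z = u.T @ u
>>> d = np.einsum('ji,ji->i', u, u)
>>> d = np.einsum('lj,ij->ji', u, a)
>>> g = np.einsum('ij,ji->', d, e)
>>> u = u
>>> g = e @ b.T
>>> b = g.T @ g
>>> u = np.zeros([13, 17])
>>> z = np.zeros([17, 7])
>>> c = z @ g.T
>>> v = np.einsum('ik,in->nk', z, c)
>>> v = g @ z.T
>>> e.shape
(5, 5)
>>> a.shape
(5, 5)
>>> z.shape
(17, 7)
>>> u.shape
(13, 17)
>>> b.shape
(7, 7)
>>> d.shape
(5, 5)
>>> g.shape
(5, 7)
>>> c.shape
(17, 5)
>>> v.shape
(5, 17)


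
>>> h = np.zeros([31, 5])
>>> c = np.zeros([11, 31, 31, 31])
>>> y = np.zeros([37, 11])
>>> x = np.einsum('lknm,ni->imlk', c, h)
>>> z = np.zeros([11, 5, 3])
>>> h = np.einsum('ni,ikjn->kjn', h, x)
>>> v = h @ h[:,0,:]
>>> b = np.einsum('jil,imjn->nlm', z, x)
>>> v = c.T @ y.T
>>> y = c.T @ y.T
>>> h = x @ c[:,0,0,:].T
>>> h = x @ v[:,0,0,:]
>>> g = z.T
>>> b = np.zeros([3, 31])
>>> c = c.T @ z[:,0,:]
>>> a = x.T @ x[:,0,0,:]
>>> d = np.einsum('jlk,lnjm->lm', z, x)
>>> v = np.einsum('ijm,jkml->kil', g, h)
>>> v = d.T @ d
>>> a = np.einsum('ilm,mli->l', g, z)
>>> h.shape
(5, 31, 11, 37)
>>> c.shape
(31, 31, 31, 3)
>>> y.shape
(31, 31, 31, 37)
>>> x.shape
(5, 31, 11, 31)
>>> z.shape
(11, 5, 3)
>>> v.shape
(31, 31)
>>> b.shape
(3, 31)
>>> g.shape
(3, 5, 11)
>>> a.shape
(5,)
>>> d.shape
(5, 31)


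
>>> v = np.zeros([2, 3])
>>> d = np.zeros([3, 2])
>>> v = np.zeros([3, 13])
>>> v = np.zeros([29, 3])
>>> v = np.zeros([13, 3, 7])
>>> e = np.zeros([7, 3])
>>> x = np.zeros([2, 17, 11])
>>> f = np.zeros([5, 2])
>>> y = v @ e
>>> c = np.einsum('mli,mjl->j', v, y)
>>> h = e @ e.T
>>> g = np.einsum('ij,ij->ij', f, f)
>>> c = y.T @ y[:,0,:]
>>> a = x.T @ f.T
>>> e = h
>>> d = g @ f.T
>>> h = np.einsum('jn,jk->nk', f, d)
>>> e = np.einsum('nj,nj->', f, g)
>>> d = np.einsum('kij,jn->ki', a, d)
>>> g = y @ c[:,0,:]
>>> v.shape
(13, 3, 7)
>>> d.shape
(11, 17)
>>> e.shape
()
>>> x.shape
(2, 17, 11)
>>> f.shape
(5, 2)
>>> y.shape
(13, 3, 3)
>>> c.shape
(3, 3, 3)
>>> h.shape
(2, 5)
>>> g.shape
(13, 3, 3)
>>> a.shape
(11, 17, 5)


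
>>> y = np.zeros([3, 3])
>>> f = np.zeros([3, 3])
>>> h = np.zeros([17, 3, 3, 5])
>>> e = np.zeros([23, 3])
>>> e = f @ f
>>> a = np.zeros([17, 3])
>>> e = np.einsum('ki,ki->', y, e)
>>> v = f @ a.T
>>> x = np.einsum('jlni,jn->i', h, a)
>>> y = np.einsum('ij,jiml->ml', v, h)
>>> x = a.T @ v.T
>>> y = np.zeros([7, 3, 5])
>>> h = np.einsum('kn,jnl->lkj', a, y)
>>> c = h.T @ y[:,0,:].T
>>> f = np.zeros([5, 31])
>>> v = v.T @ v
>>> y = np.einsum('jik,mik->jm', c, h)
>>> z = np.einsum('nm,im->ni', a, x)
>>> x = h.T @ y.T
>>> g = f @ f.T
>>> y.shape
(7, 5)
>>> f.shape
(5, 31)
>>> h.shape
(5, 17, 7)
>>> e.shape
()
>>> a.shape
(17, 3)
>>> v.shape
(17, 17)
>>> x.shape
(7, 17, 7)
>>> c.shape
(7, 17, 7)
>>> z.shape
(17, 3)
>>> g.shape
(5, 5)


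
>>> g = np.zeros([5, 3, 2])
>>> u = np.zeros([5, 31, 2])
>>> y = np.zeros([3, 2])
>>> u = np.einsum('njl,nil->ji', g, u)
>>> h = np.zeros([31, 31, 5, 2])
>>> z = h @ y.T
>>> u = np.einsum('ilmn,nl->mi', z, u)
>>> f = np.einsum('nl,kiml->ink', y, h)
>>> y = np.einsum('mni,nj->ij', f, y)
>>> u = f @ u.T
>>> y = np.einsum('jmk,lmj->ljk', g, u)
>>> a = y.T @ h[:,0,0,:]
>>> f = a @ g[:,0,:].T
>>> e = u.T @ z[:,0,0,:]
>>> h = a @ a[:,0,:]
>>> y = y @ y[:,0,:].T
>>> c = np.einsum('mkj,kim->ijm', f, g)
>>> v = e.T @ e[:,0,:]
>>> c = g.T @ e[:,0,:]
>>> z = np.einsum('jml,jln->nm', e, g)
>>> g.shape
(5, 3, 2)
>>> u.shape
(31, 3, 5)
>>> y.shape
(31, 5, 31)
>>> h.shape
(2, 5, 2)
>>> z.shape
(2, 3)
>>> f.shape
(2, 5, 5)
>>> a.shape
(2, 5, 2)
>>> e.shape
(5, 3, 3)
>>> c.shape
(2, 3, 3)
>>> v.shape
(3, 3, 3)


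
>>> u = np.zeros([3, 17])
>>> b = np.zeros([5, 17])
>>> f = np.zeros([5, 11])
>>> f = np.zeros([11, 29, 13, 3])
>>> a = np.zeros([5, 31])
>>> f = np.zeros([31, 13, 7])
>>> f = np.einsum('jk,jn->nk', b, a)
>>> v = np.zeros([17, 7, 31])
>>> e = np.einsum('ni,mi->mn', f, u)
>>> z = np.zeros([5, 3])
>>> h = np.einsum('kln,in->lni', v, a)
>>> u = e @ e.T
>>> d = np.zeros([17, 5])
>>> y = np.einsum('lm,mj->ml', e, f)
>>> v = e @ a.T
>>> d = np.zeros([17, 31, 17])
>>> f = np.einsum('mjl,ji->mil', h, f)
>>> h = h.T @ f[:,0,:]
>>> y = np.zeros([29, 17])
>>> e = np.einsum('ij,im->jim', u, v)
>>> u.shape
(3, 3)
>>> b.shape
(5, 17)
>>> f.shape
(7, 17, 5)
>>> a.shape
(5, 31)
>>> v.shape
(3, 5)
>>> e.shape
(3, 3, 5)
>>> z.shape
(5, 3)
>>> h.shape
(5, 31, 5)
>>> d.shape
(17, 31, 17)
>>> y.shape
(29, 17)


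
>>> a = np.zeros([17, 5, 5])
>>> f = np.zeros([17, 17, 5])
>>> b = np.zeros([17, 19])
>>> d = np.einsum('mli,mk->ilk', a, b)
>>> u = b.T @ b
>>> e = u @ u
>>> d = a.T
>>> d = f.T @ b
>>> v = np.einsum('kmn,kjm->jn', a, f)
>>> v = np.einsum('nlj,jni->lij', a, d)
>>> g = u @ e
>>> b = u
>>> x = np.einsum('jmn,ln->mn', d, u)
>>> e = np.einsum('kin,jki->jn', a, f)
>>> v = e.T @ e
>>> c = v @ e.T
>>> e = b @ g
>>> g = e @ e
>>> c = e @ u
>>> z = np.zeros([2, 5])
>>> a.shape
(17, 5, 5)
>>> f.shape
(17, 17, 5)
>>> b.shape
(19, 19)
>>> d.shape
(5, 17, 19)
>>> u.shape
(19, 19)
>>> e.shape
(19, 19)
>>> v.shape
(5, 5)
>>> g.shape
(19, 19)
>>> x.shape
(17, 19)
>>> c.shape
(19, 19)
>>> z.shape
(2, 5)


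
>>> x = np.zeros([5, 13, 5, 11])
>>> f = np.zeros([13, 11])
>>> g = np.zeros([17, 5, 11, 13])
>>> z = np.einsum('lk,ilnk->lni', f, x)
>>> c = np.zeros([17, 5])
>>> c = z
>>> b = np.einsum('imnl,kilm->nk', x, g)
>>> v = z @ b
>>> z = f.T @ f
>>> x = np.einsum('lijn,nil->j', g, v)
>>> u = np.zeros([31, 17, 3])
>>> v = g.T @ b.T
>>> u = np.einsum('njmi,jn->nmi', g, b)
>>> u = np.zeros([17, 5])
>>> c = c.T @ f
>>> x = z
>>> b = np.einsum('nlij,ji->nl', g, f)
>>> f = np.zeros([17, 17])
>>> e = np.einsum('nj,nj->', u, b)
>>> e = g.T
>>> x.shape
(11, 11)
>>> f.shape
(17, 17)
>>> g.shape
(17, 5, 11, 13)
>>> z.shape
(11, 11)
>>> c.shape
(5, 5, 11)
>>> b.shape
(17, 5)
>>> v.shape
(13, 11, 5, 5)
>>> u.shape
(17, 5)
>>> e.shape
(13, 11, 5, 17)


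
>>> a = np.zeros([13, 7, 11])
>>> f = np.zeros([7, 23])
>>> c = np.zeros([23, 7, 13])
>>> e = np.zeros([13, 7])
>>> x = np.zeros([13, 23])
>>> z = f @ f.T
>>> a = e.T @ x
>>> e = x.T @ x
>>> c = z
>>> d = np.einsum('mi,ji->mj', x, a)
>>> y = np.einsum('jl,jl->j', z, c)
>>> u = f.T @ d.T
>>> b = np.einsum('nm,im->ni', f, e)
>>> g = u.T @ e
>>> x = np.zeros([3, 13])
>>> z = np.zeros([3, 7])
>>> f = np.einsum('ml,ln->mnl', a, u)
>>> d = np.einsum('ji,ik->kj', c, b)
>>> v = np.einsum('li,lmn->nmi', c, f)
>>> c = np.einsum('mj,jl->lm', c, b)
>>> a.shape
(7, 23)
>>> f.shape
(7, 13, 23)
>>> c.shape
(23, 7)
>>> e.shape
(23, 23)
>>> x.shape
(3, 13)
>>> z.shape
(3, 7)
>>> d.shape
(23, 7)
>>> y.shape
(7,)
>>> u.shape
(23, 13)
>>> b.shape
(7, 23)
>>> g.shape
(13, 23)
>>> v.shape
(23, 13, 7)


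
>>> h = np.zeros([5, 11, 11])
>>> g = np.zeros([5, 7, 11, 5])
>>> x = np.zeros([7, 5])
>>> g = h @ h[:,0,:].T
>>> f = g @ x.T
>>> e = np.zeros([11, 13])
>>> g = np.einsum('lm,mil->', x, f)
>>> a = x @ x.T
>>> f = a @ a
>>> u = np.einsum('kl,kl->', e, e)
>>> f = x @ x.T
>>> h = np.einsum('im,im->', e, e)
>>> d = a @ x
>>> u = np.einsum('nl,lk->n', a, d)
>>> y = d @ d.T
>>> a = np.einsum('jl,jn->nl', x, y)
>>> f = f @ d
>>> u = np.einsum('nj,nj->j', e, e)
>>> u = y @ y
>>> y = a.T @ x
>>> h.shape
()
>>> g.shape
()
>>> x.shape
(7, 5)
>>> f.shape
(7, 5)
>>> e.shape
(11, 13)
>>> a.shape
(7, 5)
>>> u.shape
(7, 7)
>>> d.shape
(7, 5)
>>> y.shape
(5, 5)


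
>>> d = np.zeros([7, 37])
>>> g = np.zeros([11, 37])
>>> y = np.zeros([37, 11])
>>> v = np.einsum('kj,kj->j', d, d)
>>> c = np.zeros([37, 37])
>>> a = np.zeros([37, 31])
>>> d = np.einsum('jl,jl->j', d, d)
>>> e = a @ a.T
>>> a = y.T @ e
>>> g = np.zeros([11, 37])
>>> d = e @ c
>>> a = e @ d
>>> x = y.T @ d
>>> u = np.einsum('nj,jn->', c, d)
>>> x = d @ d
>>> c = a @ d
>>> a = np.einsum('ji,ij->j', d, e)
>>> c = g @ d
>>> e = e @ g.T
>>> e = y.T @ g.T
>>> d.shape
(37, 37)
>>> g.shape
(11, 37)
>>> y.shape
(37, 11)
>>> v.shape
(37,)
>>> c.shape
(11, 37)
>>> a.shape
(37,)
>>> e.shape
(11, 11)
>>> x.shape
(37, 37)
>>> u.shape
()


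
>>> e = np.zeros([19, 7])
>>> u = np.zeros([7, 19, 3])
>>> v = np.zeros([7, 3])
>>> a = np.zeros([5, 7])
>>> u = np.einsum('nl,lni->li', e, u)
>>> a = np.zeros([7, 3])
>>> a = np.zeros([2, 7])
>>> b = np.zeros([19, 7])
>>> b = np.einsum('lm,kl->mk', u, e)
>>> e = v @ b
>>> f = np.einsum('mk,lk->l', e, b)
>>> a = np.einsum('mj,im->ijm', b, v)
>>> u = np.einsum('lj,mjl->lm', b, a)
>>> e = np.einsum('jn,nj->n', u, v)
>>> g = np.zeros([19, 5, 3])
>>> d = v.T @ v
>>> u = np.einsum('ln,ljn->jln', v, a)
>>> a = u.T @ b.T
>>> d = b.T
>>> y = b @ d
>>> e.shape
(7,)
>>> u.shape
(19, 7, 3)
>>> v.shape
(7, 3)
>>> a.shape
(3, 7, 3)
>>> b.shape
(3, 19)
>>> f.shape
(3,)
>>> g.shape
(19, 5, 3)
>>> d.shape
(19, 3)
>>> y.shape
(3, 3)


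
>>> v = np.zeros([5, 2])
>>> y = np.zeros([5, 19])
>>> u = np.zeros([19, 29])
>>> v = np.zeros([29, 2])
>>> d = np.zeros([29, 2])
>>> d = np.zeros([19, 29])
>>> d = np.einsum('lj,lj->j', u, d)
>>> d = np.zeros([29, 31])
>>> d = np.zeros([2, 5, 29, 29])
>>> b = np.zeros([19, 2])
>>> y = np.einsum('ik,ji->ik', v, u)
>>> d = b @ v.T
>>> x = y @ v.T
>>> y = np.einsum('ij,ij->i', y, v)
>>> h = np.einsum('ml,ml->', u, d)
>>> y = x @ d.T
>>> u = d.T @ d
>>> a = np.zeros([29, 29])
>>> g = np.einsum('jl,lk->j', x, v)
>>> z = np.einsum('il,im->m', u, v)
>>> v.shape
(29, 2)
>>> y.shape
(29, 19)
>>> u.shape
(29, 29)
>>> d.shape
(19, 29)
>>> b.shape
(19, 2)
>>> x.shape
(29, 29)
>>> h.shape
()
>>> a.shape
(29, 29)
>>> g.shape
(29,)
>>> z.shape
(2,)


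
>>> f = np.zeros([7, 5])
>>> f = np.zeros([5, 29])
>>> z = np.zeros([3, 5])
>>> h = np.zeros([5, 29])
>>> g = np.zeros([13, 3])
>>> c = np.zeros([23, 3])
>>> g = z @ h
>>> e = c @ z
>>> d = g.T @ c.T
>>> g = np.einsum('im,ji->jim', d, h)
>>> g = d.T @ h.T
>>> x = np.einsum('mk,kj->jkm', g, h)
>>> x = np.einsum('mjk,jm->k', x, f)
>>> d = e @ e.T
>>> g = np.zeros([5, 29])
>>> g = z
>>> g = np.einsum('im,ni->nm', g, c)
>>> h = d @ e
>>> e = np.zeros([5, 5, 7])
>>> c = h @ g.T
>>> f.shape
(5, 29)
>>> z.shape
(3, 5)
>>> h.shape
(23, 5)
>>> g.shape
(23, 5)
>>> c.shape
(23, 23)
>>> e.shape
(5, 5, 7)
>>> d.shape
(23, 23)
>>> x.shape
(23,)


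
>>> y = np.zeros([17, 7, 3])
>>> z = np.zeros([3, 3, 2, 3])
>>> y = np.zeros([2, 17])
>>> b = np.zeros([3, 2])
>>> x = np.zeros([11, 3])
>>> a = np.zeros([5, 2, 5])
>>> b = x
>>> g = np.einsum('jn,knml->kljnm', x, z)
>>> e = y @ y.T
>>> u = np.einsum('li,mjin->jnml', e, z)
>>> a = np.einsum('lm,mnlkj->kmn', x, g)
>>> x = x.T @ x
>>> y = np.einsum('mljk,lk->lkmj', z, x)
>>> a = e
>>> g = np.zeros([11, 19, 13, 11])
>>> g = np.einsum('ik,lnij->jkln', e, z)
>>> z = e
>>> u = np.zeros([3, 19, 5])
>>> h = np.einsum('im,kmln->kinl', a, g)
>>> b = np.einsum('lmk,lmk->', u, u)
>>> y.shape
(3, 3, 3, 2)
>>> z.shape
(2, 2)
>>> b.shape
()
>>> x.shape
(3, 3)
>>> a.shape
(2, 2)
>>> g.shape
(3, 2, 3, 3)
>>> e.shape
(2, 2)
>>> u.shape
(3, 19, 5)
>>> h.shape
(3, 2, 3, 3)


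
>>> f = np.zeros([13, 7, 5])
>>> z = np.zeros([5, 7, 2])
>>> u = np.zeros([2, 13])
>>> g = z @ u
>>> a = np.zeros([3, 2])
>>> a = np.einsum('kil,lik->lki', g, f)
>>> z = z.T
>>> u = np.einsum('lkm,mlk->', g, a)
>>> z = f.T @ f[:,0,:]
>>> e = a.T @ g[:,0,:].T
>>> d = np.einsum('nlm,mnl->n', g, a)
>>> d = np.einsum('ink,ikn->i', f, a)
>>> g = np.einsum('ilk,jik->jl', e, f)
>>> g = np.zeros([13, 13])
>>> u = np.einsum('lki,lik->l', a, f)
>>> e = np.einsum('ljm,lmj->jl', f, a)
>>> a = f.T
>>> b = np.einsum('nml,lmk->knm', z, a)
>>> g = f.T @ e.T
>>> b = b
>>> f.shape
(13, 7, 5)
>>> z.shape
(5, 7, 5)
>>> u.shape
(13,)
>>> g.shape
(5, 7, 7)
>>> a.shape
(5, 7, 13)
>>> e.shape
(7, 13)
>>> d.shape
(13,)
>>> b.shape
(13, 5, 7)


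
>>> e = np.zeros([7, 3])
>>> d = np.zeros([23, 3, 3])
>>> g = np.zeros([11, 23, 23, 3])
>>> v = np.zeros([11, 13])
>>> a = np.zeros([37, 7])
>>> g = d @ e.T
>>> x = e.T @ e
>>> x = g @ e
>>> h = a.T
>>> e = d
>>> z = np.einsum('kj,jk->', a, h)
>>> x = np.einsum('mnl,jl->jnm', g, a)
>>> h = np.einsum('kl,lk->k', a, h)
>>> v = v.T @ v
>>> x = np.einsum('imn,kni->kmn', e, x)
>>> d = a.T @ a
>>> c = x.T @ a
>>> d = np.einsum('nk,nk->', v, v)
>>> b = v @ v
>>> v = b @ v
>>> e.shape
(23, 3, 3)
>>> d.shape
()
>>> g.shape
(23, 3, 7)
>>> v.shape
(13, 13)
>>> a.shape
(37, 7)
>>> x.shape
(37, 3, 3)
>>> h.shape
(37,)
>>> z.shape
()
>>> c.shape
(3, 3, 7)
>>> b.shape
(13, 13)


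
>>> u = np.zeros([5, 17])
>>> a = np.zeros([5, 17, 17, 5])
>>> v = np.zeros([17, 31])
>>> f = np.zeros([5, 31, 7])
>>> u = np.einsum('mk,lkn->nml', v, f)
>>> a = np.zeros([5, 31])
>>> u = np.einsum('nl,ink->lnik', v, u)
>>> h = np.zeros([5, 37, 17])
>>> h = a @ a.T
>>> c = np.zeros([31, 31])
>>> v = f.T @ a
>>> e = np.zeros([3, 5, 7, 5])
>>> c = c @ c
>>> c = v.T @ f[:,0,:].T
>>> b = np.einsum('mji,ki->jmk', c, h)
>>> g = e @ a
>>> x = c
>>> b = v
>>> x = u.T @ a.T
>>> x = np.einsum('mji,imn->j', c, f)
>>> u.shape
(31, 17, 7, 5)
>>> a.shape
(5, 31)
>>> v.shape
(7, 31, 31)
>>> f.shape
(5, 31, 7)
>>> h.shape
(5, 5)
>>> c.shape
(31, 31, 5)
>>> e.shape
(3, 5, 7, 5)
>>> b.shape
(7, 31, 31)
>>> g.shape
(3, 5, 7, 31)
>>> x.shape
(31,)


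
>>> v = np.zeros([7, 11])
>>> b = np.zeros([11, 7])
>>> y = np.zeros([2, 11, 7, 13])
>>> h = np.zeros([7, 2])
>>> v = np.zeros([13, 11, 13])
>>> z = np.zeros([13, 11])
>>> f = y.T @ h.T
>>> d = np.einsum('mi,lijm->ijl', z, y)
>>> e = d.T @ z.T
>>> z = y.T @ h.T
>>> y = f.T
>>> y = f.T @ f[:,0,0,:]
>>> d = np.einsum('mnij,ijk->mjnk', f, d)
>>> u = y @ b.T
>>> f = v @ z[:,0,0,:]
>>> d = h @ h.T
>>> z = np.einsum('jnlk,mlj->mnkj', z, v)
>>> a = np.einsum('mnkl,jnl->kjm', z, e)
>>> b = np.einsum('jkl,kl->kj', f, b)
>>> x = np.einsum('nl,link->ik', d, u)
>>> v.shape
(13, 11, 13)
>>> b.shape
(11, 13)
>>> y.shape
(7, 11, 7, 7)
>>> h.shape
(7, 2)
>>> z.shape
(13, 7, 7, 13)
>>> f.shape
(13, 11, 7)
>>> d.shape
(7, 7)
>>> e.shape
(2, 7, 13)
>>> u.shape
(7, 11, 7, 11)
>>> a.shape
(7, 2, 13)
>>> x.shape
(11, 11)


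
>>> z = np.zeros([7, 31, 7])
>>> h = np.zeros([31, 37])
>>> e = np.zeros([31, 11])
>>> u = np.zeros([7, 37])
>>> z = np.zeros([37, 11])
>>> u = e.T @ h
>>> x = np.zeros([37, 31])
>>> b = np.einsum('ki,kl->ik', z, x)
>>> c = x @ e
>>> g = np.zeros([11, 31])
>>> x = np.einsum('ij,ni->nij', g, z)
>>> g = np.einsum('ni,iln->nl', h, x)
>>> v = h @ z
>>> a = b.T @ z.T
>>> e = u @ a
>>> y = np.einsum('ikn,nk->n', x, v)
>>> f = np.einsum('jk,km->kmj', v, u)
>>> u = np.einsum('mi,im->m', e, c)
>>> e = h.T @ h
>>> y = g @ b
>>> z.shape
(37, 11)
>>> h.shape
(31, 37)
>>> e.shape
(37, 37)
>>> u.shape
(11,)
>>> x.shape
(37, 11, 31)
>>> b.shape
(11, 37)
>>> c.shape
(37, 11)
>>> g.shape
(31, 11)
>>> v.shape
(31, 11)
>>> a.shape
(37, 37)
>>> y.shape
(31, 37)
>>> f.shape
(11, 37, 31)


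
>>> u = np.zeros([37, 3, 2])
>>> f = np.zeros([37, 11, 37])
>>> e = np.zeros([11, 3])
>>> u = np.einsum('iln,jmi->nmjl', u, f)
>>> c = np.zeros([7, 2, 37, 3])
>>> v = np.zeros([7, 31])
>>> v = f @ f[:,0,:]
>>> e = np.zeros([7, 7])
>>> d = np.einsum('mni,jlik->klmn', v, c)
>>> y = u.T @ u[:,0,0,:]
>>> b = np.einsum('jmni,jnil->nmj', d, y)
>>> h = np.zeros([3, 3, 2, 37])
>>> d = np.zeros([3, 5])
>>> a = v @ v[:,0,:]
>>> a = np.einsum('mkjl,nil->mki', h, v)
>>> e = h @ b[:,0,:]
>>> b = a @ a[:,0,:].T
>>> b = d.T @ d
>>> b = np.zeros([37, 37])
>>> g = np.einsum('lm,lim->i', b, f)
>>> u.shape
(2, 11, 37, 3)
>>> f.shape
(37, 11, 37)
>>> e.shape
(3, 3, 2, 3)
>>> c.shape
(7, 2, 37, 3)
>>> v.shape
(37, 11, 37)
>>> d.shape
(3, 5)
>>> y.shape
(3, 37, 11, 3)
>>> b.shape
(37, 37)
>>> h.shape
(3, 3, 2, 37)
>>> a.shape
(3, 3, 11)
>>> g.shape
(11,)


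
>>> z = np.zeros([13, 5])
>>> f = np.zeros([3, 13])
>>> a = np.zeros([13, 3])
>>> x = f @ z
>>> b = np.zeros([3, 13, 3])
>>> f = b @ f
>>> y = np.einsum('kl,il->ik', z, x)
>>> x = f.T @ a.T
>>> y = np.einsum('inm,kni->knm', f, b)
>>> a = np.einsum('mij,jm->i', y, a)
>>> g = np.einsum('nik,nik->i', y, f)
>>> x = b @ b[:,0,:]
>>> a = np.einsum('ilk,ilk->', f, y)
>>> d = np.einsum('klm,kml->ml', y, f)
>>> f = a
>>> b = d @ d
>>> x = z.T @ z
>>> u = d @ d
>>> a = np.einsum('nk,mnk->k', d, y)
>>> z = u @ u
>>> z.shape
(13, 13)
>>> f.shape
()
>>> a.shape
(13,)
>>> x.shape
(5, 5)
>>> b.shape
(13, 13)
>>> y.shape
(3, 13, 13)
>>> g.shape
(13,)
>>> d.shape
(13, 13)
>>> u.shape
(13, 13)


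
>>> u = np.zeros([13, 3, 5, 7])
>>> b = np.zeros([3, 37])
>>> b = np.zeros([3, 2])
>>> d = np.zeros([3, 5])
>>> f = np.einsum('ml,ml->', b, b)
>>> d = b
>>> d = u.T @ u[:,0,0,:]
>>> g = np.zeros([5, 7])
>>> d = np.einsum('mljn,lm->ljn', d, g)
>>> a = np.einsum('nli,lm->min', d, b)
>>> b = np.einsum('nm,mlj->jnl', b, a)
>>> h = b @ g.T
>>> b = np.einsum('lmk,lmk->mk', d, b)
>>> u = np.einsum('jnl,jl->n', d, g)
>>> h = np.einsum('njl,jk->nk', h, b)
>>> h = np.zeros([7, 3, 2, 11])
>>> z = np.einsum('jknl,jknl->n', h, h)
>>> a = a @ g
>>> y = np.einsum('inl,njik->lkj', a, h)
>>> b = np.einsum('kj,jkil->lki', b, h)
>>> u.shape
(3,)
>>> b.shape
(11, 3, 2)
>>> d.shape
(5, 3, 7)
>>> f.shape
()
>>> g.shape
(5, 7)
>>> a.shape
(2, 7, 7)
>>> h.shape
(7, 3, 2, 11)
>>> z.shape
(2,)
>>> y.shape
(7, 11, 3)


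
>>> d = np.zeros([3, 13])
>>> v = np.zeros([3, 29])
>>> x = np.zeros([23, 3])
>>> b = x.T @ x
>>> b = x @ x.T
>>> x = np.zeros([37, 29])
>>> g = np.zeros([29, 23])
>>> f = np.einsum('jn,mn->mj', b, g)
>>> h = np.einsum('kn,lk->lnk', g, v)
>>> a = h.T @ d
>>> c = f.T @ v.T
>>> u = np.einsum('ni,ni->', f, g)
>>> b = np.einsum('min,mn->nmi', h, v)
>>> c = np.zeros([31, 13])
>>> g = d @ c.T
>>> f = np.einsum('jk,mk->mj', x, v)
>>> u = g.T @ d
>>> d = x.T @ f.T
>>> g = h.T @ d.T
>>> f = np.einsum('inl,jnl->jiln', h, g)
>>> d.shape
(29, 3)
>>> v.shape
(3, 29)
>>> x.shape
(37, 29)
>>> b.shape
(29, 3, 23)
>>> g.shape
(29, 23, 29)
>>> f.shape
(29, 3, 29, 23)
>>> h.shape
(3, 23, 29)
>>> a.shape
(29, 23, 13)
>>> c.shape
(31, 13)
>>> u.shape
(31, 13)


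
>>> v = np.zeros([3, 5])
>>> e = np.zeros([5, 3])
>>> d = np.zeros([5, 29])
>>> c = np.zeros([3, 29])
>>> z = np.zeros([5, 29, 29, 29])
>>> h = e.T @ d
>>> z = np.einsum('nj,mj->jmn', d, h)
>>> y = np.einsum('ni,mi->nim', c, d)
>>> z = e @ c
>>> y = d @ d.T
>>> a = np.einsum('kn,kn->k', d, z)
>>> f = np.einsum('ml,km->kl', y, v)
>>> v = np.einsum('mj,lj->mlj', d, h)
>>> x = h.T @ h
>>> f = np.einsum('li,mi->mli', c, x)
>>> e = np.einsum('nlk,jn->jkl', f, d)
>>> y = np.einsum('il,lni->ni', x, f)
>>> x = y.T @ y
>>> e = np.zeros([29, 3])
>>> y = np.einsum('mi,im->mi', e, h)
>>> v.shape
(5, 3, 29)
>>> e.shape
(29, 3)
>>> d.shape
(5, 29)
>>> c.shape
(3, 29)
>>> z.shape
(5, 29)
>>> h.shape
(3, 29)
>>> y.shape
(29, 3)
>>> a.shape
(5,)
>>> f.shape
(29, 3, 29)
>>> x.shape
(29, 29)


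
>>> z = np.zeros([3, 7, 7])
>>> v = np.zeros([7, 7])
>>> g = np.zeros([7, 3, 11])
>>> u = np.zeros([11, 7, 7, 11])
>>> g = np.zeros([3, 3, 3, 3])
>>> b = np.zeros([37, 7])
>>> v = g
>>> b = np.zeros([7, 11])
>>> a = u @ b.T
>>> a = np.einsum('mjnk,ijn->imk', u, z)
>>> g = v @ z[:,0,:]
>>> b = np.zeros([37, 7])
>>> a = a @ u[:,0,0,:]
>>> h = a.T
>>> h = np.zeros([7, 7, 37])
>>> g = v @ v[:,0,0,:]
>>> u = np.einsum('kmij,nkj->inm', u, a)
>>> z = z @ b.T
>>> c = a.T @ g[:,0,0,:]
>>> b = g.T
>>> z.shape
(3, 7, 37)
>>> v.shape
(3, 3, 3, 3)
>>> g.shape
(3, 3, 3, 3)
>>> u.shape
(7, 3, 7)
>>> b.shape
(3, 3, 3, 3)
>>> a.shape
(3, 11, 11)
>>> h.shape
(7, 7, 37)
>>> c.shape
(11, 11, 3)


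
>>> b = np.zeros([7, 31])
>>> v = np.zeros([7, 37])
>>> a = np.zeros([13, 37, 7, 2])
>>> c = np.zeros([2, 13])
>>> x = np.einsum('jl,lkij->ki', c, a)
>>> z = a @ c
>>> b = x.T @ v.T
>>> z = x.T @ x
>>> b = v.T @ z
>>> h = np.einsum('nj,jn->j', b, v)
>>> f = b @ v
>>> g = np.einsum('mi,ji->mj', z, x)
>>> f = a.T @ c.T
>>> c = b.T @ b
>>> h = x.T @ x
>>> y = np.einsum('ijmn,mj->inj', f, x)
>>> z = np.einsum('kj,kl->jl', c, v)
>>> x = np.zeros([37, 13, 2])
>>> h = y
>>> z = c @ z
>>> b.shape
(37, 7)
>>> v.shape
(7, 37)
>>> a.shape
(13, 37, 7, 2)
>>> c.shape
(7, 7)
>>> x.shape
(37, 13, 2)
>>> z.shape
(7, 37)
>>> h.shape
(2, 2, 7)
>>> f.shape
(2, 7, 37, 2)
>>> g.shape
(7, 37)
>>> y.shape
(2, 2, 7)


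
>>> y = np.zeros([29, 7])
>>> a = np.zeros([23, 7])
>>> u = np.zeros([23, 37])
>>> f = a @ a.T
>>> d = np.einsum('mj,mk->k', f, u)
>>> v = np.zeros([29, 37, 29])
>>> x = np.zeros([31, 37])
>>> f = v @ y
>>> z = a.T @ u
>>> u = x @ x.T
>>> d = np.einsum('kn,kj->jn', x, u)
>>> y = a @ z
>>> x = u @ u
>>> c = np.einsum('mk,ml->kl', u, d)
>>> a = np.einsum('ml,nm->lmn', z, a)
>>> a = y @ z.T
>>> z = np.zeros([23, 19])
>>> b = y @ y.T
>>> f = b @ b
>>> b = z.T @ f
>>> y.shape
(23, 37)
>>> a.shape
(23, 7)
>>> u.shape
(31, 31)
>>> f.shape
(23, 23)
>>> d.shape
(31, 37)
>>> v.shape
(29, 37, 29)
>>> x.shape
(31, 31)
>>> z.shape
(23, 19)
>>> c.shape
(31, 37)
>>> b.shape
(19, 23)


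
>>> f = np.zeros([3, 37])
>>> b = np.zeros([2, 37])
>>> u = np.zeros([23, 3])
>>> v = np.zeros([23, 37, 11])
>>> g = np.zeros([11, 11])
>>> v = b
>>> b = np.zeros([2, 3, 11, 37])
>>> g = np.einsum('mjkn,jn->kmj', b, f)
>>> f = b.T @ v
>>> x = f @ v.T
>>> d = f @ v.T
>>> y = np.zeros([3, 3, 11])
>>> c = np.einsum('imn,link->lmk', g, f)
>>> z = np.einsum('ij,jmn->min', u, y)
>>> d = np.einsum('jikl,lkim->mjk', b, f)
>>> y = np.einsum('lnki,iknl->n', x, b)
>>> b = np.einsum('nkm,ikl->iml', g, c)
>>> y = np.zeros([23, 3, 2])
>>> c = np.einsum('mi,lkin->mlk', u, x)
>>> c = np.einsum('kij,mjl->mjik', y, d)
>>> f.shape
(37, 11, 3, 37)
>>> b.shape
(37, 3, 37)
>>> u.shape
(23, 3)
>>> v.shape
(2, 37)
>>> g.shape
(11, 2, 3)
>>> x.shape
(37, 11, 3, 2)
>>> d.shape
(37, 2, 11)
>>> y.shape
(23, 3, 2)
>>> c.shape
(37, 2, 3, 23)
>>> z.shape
(3, 23, 11)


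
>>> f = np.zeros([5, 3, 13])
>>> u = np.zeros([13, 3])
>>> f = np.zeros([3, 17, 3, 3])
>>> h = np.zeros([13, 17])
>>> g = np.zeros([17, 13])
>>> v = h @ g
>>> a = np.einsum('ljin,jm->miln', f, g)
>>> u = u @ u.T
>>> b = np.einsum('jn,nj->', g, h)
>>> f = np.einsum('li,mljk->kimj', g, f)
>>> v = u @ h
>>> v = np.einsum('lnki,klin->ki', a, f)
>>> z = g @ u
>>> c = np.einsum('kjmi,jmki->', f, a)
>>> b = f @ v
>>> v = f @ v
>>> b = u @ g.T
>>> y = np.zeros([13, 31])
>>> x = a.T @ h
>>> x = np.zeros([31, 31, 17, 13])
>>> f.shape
(3, 13, 3, 3)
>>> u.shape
(13, 13)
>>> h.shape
(13, 17)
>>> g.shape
(17, 13)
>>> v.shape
(3, 13, 3, 3)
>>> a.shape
(13, 3, 3, 3)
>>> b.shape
(13, 17)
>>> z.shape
(17, 13)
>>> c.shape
()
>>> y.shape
(13, 31)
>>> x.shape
(31, 31, 17, 13)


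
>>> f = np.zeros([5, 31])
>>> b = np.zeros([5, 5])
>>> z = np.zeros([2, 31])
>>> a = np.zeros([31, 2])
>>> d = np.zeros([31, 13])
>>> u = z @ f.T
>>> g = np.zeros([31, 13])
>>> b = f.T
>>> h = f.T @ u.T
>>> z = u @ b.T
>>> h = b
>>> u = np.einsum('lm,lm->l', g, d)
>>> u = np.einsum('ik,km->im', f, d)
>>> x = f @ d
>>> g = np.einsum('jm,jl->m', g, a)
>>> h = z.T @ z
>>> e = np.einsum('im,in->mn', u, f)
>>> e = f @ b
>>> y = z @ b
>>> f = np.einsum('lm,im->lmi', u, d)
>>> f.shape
(5, 13, 31)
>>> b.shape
(31, 5)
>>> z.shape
(2, 31)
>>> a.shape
(31, 2)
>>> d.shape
(31, 13)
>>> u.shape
(5, 13)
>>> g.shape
(13,)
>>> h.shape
(31, 31)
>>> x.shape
(5, 13)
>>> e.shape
(5, 5)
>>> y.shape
(2, 5)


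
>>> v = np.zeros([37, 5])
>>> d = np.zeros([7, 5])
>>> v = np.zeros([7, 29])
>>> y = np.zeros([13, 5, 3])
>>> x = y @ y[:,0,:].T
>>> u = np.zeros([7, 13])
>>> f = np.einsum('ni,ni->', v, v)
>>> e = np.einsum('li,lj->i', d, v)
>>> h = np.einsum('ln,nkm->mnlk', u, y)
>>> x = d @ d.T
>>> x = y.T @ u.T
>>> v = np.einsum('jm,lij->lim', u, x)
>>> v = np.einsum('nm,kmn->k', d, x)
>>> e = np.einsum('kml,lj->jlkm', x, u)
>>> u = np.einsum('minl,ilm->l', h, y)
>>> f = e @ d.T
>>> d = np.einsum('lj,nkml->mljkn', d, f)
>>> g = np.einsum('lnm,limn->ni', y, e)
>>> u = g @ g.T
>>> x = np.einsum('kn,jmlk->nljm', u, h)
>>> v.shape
(3,)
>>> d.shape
(3, 7, 5, 7, 13)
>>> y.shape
(13, 5, 3)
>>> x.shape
(5, 7, 3, 13)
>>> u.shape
(5, 5)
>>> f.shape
(13, 7, 3, 7)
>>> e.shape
(13, 7, 3, 5)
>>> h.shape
(3, 13, 7, 5)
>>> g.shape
(5, 7)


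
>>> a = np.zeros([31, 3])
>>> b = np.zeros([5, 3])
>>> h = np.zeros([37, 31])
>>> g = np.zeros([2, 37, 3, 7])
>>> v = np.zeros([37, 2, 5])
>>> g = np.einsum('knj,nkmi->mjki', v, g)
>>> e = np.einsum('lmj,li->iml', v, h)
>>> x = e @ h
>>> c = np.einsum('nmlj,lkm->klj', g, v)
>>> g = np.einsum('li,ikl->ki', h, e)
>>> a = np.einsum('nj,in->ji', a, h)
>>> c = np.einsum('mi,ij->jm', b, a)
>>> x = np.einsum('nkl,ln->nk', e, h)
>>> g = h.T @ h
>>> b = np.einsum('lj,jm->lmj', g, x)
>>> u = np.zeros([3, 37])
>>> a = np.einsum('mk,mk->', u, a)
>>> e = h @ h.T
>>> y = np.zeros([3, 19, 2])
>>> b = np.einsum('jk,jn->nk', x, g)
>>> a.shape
()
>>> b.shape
(31, 2)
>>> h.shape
(37, 31)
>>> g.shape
(31, 31)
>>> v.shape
(37, 2, 5)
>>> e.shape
(37, 37)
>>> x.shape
(31, 2)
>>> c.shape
(37, 5)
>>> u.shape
(3, 37)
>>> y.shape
(3, 19, 2)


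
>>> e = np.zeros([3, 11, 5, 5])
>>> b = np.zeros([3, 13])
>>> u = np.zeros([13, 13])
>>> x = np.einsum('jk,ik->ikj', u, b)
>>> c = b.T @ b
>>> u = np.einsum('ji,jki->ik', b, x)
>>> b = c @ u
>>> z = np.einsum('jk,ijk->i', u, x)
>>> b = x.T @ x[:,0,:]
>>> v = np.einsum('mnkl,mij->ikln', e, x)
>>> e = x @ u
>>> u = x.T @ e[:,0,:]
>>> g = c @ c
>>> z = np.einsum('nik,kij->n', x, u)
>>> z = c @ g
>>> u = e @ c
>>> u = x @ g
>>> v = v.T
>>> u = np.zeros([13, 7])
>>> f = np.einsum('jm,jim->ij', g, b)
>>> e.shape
(3, 13, 13)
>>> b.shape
(13, 13, 13)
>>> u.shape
(13, 7)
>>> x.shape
(3, 13, 13)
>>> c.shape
(13, 13)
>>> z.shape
(13, 13)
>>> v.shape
(11, 5, 5, 13)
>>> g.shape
(13, 13)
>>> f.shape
(13, 13)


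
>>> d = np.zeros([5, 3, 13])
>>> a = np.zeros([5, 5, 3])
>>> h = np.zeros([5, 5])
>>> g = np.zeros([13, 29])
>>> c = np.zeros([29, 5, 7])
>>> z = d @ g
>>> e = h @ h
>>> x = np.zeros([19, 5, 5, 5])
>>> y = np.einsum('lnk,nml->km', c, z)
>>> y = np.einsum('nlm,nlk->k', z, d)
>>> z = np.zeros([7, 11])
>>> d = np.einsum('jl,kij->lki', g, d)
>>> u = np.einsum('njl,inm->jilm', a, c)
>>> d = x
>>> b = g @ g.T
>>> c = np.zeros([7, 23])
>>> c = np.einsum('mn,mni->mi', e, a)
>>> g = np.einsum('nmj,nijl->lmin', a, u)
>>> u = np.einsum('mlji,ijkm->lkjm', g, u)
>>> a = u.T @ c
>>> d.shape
(19, 5, 5, 5)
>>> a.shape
(7, 29, 3, 3)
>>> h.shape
(5, 5)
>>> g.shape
(7, 5, 29, 5)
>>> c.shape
(5, 3)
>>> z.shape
(7, 11)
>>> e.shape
(5, 5)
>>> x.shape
(19, 5, 5, 5)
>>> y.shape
(13,)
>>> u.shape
(5, 3, 29, 7)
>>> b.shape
(13, 13)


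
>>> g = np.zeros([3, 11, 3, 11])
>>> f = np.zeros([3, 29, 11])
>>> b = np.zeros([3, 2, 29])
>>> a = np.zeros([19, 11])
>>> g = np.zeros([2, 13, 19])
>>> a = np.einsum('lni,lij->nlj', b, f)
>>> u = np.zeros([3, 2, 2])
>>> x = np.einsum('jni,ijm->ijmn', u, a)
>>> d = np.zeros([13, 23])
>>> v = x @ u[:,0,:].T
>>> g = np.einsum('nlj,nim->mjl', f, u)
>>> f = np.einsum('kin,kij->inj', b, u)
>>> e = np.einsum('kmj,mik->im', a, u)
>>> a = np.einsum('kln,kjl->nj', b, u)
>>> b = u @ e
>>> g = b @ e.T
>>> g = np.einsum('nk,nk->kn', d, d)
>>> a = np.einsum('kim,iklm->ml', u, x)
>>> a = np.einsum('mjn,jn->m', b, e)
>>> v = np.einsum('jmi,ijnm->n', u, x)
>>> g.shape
(23, 13)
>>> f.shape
(2, 29, 2)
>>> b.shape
(3, 2, 3)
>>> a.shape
(3,)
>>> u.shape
(3, 2, 2)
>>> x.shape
(2, 3, 11, 2)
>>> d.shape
(13, 23)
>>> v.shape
(11,)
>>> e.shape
(2, 3)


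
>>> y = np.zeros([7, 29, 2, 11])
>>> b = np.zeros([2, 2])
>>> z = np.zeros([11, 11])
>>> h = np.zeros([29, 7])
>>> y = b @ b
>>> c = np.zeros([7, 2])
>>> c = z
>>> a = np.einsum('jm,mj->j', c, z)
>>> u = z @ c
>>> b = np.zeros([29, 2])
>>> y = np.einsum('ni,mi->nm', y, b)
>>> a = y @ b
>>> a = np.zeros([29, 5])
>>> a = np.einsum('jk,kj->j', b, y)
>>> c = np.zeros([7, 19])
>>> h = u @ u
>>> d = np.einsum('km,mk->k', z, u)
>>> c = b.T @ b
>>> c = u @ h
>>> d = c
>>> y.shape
(2, 29)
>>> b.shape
(29, 2)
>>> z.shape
(11, 11)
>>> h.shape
(11, 11)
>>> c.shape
(11, 11)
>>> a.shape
(29,)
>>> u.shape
(11, 11)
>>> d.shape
(11, 11)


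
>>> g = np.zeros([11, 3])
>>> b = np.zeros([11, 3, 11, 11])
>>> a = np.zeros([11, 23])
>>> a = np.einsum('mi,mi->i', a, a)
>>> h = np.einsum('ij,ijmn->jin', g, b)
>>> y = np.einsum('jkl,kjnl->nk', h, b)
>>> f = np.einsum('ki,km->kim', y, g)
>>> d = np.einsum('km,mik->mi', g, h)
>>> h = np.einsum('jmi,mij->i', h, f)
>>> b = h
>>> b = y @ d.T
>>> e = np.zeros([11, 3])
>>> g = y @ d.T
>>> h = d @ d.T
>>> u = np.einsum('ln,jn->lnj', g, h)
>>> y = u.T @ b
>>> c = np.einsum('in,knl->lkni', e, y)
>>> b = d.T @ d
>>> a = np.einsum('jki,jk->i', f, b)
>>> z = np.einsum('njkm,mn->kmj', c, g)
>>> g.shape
(11, 3)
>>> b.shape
(11, 11)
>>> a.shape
(3,)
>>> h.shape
(3, 3)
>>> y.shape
(3, 3, 3)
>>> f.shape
(11, 11, 3)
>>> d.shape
(3, 11)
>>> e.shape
(11, 3)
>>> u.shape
(11, 3, 3)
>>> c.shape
(3, 3, 3, 11)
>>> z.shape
(3, 11, 3)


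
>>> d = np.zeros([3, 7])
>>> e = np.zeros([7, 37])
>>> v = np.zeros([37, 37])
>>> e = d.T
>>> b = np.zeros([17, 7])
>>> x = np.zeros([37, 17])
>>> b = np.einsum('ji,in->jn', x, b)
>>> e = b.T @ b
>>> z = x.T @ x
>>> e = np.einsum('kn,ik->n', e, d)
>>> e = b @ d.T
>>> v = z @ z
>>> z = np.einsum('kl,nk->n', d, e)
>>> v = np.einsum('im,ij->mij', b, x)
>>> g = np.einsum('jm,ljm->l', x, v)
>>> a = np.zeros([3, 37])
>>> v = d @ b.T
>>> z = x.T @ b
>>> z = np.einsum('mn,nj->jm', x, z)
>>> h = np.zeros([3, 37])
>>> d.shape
(3, 7)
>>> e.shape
(37, 3)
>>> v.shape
(3, 37)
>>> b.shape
(37, 7)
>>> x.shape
(37, 17)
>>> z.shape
(7, 37)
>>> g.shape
(7,)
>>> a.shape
(3, 37)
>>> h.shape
(3, 37)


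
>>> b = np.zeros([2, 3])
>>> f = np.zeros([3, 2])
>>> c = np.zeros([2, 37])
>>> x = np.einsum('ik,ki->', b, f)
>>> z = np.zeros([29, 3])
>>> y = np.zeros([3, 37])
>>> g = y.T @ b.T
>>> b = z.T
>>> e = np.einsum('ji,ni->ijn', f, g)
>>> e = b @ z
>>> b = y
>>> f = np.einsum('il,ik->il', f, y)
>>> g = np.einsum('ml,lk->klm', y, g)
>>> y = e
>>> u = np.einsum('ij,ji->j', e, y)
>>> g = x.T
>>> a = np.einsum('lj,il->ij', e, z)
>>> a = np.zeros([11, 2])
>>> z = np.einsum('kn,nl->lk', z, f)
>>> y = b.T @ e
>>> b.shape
(3, 37)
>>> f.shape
(3, 2)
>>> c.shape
(2, 37)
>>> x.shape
()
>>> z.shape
(2, 29)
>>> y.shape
(37, 3)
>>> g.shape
()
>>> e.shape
(3, 3)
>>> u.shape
(3,)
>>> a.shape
(11, 2)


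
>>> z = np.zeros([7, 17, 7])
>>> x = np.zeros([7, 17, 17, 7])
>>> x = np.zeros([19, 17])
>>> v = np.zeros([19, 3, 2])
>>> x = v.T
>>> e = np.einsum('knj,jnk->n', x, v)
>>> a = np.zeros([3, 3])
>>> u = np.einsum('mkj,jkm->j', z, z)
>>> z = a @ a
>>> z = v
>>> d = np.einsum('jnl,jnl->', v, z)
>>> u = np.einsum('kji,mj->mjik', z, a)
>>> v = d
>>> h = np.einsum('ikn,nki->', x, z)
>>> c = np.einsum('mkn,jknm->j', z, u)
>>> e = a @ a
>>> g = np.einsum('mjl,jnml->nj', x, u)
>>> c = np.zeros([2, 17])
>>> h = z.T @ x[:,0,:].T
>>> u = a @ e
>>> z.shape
(19, 3, 2)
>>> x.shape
(2, 3, 19)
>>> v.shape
()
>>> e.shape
(3, 3)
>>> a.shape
(3, 3)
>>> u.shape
(3, 3)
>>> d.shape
()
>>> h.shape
(2, 3, 2)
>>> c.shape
(2, 17)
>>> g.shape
(3, 3)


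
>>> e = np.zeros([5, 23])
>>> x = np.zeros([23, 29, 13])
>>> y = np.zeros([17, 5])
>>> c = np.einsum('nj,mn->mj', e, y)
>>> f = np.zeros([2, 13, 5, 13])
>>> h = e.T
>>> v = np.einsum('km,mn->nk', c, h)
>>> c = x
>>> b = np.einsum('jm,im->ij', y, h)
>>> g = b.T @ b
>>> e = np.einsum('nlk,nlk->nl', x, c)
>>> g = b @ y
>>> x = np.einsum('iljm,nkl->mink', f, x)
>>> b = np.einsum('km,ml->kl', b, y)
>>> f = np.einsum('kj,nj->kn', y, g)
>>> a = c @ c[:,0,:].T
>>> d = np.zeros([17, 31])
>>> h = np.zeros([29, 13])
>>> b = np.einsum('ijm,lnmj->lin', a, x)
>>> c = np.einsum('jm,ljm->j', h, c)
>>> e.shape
(23, 29)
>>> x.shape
(13, 2, 23, 29)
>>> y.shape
(17, 5)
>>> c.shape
(29,)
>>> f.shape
(17, 23)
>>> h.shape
(29, 13)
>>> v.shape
(5, 17)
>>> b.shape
(13, 23, 2)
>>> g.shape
(23, 5)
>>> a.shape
(23, 29, 23)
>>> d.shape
(17, 31)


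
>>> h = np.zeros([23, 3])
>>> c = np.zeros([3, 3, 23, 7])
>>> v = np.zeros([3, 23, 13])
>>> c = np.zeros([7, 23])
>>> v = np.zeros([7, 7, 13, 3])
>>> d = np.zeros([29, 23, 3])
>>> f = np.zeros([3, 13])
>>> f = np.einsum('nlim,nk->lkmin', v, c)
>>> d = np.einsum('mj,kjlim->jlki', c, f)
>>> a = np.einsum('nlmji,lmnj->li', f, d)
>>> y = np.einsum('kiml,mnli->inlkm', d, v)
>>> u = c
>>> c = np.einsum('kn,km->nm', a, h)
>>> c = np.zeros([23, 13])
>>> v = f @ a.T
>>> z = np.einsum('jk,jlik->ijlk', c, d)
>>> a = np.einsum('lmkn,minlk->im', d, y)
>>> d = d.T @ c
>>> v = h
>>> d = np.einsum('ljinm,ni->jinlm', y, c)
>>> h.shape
(23, 3)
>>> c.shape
(23, 13)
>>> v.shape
(23, 3)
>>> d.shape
(7, 13, 23, 3, 7)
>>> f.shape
(7, 23, 3, 13, 7)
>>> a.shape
(7, 3)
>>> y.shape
(3, 7, 13, 23, 7)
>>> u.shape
(7, 23)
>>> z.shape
(7, 23, 3, 13)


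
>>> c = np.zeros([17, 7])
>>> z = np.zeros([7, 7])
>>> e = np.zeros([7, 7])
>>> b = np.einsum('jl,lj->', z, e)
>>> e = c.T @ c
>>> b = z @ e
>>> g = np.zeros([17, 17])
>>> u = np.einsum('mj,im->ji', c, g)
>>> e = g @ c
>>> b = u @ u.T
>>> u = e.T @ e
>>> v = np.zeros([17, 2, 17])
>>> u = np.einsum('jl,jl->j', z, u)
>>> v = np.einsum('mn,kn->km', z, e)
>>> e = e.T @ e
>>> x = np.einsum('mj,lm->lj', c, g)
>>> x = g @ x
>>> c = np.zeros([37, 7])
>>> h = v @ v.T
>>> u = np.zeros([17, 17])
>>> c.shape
(37, 7)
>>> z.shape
(7, 7)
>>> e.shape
(7, 7)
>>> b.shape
(7, 7)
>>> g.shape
(17, 17)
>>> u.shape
(17, 17)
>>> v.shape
(17, 7)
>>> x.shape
(17, 7)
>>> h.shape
(17, 17)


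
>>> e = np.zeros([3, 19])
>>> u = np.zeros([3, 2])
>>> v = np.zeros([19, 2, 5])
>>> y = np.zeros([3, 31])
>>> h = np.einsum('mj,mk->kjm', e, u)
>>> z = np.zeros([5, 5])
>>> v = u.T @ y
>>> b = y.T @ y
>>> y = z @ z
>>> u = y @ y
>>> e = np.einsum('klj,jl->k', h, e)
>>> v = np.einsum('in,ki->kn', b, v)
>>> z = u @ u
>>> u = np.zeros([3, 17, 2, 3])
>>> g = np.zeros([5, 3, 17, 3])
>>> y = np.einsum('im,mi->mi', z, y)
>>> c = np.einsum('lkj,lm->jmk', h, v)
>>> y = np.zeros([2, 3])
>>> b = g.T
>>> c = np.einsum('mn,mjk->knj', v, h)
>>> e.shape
(2,)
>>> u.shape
(3, 17, 2, 3)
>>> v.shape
(2, 31)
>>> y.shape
(2, 3)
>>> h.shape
(2, 19, 3)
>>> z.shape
(5, 5)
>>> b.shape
(3, 17, 3, 5)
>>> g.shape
(5, 3, 17, 3)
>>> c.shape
(3, 31, 19)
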